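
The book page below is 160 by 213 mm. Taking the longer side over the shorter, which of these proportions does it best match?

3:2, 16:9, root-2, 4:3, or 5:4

Ratio = 213 / 160 ≈ 1.331.
Distances: 3:2 1.500 (Δ 0.169); 16:9 1.778 (Δ 0.447); root-2 1.414 (Δ 0.083); 4:3 1.333 (Δ 0.002); 5:4 1.250 (Δ 0.081).

4:3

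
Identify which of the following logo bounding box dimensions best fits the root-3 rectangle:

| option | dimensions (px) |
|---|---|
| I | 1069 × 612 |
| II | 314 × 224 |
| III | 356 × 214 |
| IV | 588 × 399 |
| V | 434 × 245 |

I

Target root-3 ≈ 1.732.
I: 1.747 (Δ0.015)  II: 1.402 (Δ0.330)  III: 1.664 (Δ0.068)  IV: 1.474 (Δ0.258)  V: 1.771 (Δ0.039)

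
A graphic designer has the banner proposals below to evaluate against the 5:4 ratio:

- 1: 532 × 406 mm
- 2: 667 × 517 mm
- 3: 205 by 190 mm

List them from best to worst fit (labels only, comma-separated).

Ratios: 1 = 532 / 406 ≈ 1.310; 2 = 667 / 517 ≈ 1.290; 3 = 205 / 190 ≈ 1.079.
|Δ from 1.250|: 1 0.060; 2 0.040; 3 0.171.

2, 1, 3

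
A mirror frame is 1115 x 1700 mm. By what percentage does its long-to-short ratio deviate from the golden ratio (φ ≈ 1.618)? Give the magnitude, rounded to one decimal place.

5.8%

Ratio = 1700 / 1115 ≈ 1.5247.
Ideal golden ratio ≈ 1.6180. |1.5247 − 1.6180| / 1.6180 ≈ 5.77% → 5.8%.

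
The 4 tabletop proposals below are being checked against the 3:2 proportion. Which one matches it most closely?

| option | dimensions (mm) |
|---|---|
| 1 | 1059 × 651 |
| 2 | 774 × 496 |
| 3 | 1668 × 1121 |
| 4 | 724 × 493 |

Ratios (long/short): 1 ≈ 1.627; 2 ≈ 1.560; 3 ≈ 1.488; 4 ≈ 1.469.
3:2 ≈ 1.500; option 3 is nearest (Δ 0.012).

3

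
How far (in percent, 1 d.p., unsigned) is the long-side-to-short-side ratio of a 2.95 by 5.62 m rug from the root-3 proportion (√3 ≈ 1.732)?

10.0%

Ratio = 5.62 / 2.95 ≈ 1.9051.
Ideal root-3 ≈ 1.7321. |1.9051 − 1.7321| / 1.7321 ≈ 9.99% → 10.0%.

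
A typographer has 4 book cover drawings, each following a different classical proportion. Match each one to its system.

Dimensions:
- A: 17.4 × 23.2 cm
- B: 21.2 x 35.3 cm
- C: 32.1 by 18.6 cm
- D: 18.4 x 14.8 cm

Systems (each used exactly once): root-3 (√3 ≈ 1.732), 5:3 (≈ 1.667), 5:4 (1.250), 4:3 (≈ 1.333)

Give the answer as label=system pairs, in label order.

A=4:3, B=5:3, C=root-3, D=5:4

A = 23.2/17.4 ≈ 1.333 → 4:3 (1.333)
B = 35.3/21.2 ≈ 1.665 → 5:3 (1.667)
C = 32.1/18.6 ≈ 1.726 → root-3 (1.732)
D = 18.4/14.8 ≈ 1.243 → 5:4 (1.250)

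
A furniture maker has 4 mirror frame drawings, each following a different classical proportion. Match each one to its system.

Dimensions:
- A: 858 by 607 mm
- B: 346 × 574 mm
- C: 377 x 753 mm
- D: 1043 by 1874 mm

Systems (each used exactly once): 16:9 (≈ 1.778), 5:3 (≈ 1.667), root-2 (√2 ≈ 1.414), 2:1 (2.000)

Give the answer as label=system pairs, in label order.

A=root-2, B=5:3, C=2:1, D=16:9

A = 858/607 ≈ 1.414 → root-2 (1.414)
B = 574/346 ≈ 1.659 → 5:3 (1.667)
C = 753/377 ≈ 1.997 → 2:1 (2.000)
D = 1874/1043 ≈ 1.797 → 16:9 (1.778)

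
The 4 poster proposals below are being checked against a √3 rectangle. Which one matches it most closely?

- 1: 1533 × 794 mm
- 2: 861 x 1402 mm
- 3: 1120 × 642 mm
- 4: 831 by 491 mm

Ratios (long/short): 1 ≈ 1.931; 2 ≈ 1.628; 3 ≈ 1.745; 4 ≈ 1.692.
root-3 ≈ 1.732; option 3 is nearest (Δ 0.013).

3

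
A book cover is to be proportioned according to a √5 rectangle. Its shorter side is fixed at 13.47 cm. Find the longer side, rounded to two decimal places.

30.12 cm

root-5 ≈ 2.23607.
Longer side = 13.47 × 2.23607 ≈ 30.1199 → 30.12 cm.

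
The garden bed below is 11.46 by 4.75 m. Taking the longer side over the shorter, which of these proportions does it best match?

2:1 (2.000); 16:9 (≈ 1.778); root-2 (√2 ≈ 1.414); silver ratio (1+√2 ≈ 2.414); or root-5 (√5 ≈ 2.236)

11.46/4.75 ≈ 2.413. Nearest candidates are silver ratio (2.414, off by 0.001) and root-5 (2.236, off by 0.177).

silver ratio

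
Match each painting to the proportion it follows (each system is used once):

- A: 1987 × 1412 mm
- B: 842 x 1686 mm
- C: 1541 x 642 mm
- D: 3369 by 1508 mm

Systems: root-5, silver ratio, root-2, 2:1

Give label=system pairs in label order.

A=root-2, B=2:1, C=silver ratio, D=root-5

Ratios: A ≈ 1.407; B ≈ 2.002; C ≈ 2.400; D ≈ 2.234.
Targets: root-5 ≈ 2.236; silver ratio ≈ 2.414; root-2 ≈ 1.414; 2:1 ≈ 2.000.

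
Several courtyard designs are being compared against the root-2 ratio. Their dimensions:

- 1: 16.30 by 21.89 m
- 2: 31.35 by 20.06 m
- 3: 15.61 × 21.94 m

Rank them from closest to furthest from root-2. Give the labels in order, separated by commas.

3, 1, 2

Ratios: 1 = 21.89 / 16.30 ≈ 1.343; 2 = 31.35 / 20.06 ≈ 1.563; 3 = 21.94 / 15.61 ≈ 1.406.
|Δ from 1.414|: 1 0.071; 2 0.149; 3 0.008.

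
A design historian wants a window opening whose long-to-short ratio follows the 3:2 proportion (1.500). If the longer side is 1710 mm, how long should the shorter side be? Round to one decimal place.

3:2 = 1.50000.
Shorter side = 1710 ÷ 1.50000 ≈ 1140.000 → 1140.0 mm.

1140.0 mm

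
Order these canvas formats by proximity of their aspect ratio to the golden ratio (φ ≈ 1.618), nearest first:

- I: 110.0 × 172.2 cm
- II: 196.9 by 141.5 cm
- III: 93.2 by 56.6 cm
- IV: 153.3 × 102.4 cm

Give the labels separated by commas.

Ratios: I = 172.2 / 110.0 ≈ 1.565; II = 196.9 / 141.5 ≈ 1.392; III = 93.2 / 56.6 ≈ 1.647; IV = 153.3 / 102.4 ≈ 1.497.
|Δ from 1.618|: I 0.053; II 0.226; III 0.029; IV 0.121.

III, I, IV, II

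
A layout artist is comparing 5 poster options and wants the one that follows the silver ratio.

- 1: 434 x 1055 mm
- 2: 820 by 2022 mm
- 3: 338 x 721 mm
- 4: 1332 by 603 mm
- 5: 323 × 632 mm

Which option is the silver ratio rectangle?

Target silver ratio ≈ 2.414.
1: 2.431 (Δ0.017)  2: 2.466 (Δ0.052)  3: 2.133 (Δ0.281)  4: 2.209 (Δ0.205)  5: 1.957 (Δ0.457)

1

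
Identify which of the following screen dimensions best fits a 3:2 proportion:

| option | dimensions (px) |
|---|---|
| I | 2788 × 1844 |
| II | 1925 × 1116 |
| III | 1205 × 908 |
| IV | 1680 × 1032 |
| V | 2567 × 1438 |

Target 3:2 ≈ 1.500.
I: 1.512 (Δ0.012)  II: 1.725 (Δ0.225)  III: 1.327 (Δ0.173)  IV: 1.628 (Δ0.128)  V: 1.785 (Δ0.285)

I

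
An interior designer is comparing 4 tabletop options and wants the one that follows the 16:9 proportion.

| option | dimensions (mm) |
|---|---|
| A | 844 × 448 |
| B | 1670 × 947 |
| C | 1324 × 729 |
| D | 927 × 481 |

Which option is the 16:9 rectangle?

B

Ratios (long/short): A ≈ 1.884; B ≈ 1.763; C ≈ 1.816; D ≈ 1.927.
16:9 ≈ 1.778; option B is nearest (Δ 0.015).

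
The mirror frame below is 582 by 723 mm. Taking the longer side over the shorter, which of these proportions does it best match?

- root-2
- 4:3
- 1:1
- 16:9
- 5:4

Ratio = 723 / 582 ≈ 1.242.
Distances: root-2 1.414 (Δ 0.172); 4:3 1.333 (Δ 0.091); 1:1 1.000 (Δ 0.242); 16:9 1.778 (Δ 0.536); 5:4 1.250 (Δ 0.008).

5:4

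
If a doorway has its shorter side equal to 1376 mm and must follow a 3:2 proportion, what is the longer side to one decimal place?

3:2 = 1.50000.
Longer side = 1376 × 1.50000 ≈ 2064.000 → 2064.0 mm.

2064.0 mm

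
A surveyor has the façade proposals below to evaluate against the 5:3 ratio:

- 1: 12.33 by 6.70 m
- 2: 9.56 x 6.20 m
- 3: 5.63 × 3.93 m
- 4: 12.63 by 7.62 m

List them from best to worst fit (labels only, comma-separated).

1: 12.33/6.70 ≈ 1.840 → |1.840 − 1.667| = 0.173
2: 9.56/6.20 ≈ 1.542 → |1.542 − 1.667| = 0.125
3: 5.63/3.93 ≈ 1.433 → |1.433 − 1.667| = 0.234
4: 12.63/7.62 ≈ 1.657 → |1.657 − 1.667| = 0.010

4, 2, 1, 3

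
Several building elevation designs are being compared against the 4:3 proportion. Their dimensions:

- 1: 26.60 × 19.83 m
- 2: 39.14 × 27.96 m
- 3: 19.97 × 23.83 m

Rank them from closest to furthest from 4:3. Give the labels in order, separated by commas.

Ratios: 1 = 26.60 / 19.83 ≈ 1.341; 2 = 39.14 / 27.96 ≈ 1.400; 3 = 23.83 / 19.97 ≈ 1.193.
|Δ from 1.333|: 1 0.008; 2 0.067; 3 0.140.

1, 2, 3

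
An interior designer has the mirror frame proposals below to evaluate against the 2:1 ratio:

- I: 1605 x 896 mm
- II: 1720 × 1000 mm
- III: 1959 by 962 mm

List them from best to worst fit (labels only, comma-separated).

I: 1605/896 ≈ 1.791 → |1.791 − 2.000| = 0.209
II: 1720/1000 ≈ 1.720 → |1.720 − 2.000| = 0.280
III: 1959/962 ≈ 2.036 → |2.036 − 2.000| = 0.036

III, I, II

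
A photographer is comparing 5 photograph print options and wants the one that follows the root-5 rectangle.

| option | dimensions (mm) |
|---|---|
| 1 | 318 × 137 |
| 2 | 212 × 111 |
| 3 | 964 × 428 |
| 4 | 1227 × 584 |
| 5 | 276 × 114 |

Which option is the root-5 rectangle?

Target root-5 ≈ 2.236.
1: 2.321 (Δ0.085)  2: 1.910 (Δ0.326)  3: 2.252 (Δ0.016)  4: 2.101 (Δ0.135)  5: 2.421 (Δ0.185)

3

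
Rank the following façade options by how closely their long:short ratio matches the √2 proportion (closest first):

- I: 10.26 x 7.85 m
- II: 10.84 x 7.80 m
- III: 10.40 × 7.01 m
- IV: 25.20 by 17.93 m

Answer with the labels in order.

I: 10.26/7.85 ≈ 1.307 → |1.307 − 1.414| = 0.107
II: 10.84/7.80 ≈ 1.390 → |1.390 − 1.414| = 0.024
III: 10.40/7.01 ≈ 1.484 → |1.484 − 1.414| = 0.070
IV: 25.20/17.93 ≈ 1.405 → |1.405 − 1.414| = 0.009

IV, II, III, I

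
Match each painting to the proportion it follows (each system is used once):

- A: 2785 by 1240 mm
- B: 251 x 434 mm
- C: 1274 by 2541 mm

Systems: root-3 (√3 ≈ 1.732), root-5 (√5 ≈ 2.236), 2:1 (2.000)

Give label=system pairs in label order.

Ratios: A ≈ 2.246; B ≈ 1.729; C ≈ 1.995.
Targets: root-3 ≈ 1.732; root-5 ≈ 2.236; 2:1 ≈ 2.000.

A=root-5, B=root-3, C=2:1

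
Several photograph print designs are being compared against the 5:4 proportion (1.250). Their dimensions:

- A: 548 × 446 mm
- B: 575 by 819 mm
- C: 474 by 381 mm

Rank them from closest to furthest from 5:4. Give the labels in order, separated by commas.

A: 548/446 ≈ 1.229 → |1.229 − 1.250| = 0.021
B: 819/575 ≈ 1.424 → |1.424 − 1.250| = 0.174
C: 474/381 ≈ 1.244 → |1.244 − 1.250| = 0.006

C, A, B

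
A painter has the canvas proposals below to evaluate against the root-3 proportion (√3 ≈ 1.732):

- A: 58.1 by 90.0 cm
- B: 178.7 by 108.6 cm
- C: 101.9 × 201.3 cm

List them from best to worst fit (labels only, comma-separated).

Ratios: A = 90.0 / 58.1 ≈ 1.549; B = 178.7 / 108.6 ≈ 1.645; C = 201.3 / 101.9 ≈ 1.975.
|Δ from 1.732|: A 0.183; B 0.087; C 0.243.

B, A, C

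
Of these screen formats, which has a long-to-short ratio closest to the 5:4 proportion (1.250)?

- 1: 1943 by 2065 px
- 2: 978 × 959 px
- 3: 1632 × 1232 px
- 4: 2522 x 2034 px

4

Ratios (long/short): 1 ≈ 1.063; 2 ≈ 1.020; 3 ≈ 1.325; 4 ≈ 1.240.
5:4 ≈ 1.250; option 4 is nearest (Δ 0.010).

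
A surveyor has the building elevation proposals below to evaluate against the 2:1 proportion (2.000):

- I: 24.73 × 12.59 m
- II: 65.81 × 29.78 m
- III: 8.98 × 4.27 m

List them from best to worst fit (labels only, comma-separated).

I, III, II

Ratios: I = 24.73 / 12.59 ≈ 1.964; II = 65.81 / 29.78 ≈ 2.210; III = 8.98 / 4.27 ≈ 2.103.
|Δ from 2.000|: I 0.036; II 0.210; III 0.103.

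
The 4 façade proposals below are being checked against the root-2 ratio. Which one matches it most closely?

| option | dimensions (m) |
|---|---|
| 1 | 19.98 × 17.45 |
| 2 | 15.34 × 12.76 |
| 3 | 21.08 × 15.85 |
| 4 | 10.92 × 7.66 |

4

Ratios (long/short): 1 ≈ 1.145; 2 ≈ 1.202; 3 ≈ 1.330; 4 ≈ 1.426.
root-2 ≈ 1.414; option 4 is nearest (Δ 0.012).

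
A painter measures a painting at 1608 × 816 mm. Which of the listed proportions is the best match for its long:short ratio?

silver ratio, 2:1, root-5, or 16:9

2:1

Ratio = 1608 / 816 ≈ 1.971.
Distances: silver ratio 2.414 (Δ 0.443); 2:1 2.000 (Δ 0.029); root-5 2.236 (Δ 0.265); 16:9 1.778 (Δ 0.193).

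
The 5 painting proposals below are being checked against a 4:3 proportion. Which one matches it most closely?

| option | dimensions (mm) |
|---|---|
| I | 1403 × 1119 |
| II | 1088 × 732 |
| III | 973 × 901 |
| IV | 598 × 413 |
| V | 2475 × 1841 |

V

Target 4:3 ≈ 1.333.
I: 1.254 (Δ0.079)  II: 1.486 (Δ0.153)  III: 1.080 (Δ0.253)  IV: 1.448 (Δ0.115)  V: 1.344 (Δ0.011)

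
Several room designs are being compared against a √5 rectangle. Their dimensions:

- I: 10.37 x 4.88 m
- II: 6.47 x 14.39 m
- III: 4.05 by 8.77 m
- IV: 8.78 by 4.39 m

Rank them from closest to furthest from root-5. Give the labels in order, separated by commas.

II, III, I, IV

Ratios: I = 10.37 / 4.88 ≈ 2.125; II = 14.39 / 6.47 ≈ 2.224; III = 8.77 / 4.05 ≈ 2.165; IV = 8.78 / 4.39 ≈ 2.000.
|Δ from 2.236|: I 0.111; II 0.012; III 0.071; IV 0.236.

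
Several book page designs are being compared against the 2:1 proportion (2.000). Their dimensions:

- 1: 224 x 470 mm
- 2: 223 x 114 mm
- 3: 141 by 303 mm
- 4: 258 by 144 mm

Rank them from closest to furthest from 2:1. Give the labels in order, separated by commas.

1: 470/224 ≈ 2.098 → |2.098 − 2.000| = 0.098
2: 223/114 ≈ 1.956 → |1.956 − 2.000| = 0.044
3: 303/141 ≈ 2.149 → |2.149 − 2.000| = 0.149
4: 258/144 ≈ 1.792 → |1.792 − 2.000| = 0.208

2, 1, 3, 4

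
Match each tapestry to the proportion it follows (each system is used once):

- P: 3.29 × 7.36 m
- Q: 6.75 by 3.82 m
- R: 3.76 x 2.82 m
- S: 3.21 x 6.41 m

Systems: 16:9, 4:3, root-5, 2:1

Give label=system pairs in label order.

P=root-5, Q=16:9, R=4:3, S=2:1

Ratios: P ≈ 2.237; Q ≈ 1.767; R ≈ 1.333; S ≈ 1.997.
Targets: 16:9 ≈ 1.778; 4:3 ≈ 1.333; root-5 ≈ 2.236; 2:1 ≈ 2.000.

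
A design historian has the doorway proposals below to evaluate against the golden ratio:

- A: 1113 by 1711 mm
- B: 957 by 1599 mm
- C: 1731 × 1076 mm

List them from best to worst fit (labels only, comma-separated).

Ratios: A = 1711 / 1113 ≈ 1.537; B = 1599 / 957 ≈ 1.671; C = 1731 / 1076 ≈ 1.609.
|Δ from 1.618|: A 0.081; B 0.053; C 0.009.

C, B, A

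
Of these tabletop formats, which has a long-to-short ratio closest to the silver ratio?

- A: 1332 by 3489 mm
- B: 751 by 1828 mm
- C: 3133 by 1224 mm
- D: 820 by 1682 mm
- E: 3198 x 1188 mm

B

Ratios (long/short): A ≈ 2.619; B ≈ 2.434; C ≈ 2.560; D ≈ 2.051; E ≈ 2.692.
silver ratio ≈ 2.414; option B is nearest (Δ 0.020).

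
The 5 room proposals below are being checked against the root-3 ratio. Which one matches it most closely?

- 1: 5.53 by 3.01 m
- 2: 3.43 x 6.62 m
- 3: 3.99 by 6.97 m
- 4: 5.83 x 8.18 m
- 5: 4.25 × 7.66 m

Ratios (long/short): 1 ≈ 1.837; 2 ≈ 1.930; 3 ≈ 1.747; 4 ≈ 1.403; 5 ≈ 1.802.
root-3 ≈ 1.732; option 3 is nearest (Δ 0.015).

3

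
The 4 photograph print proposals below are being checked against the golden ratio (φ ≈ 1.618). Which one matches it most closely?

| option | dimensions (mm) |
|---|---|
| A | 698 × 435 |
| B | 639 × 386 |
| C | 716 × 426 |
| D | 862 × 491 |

Target golden ratio ≈ 1.618.
A: 1.605 (Δ0.013)  B: 1.655 (Δ0.037)  C: 1.681 (Δ0.063)  D: 1.756 (Δ0.138)

A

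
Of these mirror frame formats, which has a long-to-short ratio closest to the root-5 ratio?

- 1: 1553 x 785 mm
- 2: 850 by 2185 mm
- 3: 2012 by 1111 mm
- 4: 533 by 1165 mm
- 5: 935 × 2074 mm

5

Ratios (long/short): 1 ≈ 1.978; 2 ≈ 2.571; 3 ≈ 1.811; 4 ≈ 2.186; 5 ≈ 2.218.
root-5 ≈ 2.236; option 5 is nearest (Δ 0.018).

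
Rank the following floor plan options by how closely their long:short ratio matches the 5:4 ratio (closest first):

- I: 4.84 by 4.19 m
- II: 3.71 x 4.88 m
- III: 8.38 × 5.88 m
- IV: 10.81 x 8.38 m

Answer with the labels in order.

Ratios: I = 4.84 / 4.19 ≈ 1.155; II = 4.88 / 3.71 ≈ 1.315; III = 8.38 / 5.88 ≈ 1.425; IV = 10.81 / 8.38 ≈ 1.290.
|Δ from 1.250|: I 0.095; II 0.065; III 0.175; IV 0.040.

IV, II, I, III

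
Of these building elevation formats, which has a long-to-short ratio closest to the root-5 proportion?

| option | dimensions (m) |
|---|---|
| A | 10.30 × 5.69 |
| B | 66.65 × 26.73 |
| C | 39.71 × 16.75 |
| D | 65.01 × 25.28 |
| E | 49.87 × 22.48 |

Target root-5 ≈ 2.236.
A: 1.810 (Δ0.426)  B: 2.493 (Δ0.257)  C: 2.371 (Δ0.135)  D: 2.572 (Δ0.336)  E: 2.218 (Δ0.018)

E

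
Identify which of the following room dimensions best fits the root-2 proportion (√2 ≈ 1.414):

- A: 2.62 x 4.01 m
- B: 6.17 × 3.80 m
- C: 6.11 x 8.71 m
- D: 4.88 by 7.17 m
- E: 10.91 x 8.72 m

C

Ratios (long/short): A ≈ 1.531; B ≈ 1.624; C ≈ 1.426; D ≈ 1.469; E ≈ 1.251.
root-2 ≈ 1.414; option C is nearest (Δ 0.012).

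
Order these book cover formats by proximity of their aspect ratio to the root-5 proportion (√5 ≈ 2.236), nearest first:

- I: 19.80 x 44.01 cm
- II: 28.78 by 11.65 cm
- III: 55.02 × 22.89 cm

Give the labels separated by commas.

I, III, II

Ratios: I = 44.01 / 19.80 ≈ 2.223; II = 28.78 / 11.65 ≈ 2.470; III = 55.02 / 22.89 ≈ 2.404.
|Δ from 2.236|: I 0.013; II 0.234; III 0.168.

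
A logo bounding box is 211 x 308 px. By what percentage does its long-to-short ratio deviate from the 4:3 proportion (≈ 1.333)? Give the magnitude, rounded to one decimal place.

Ratio = 308 / 211 ≈ 1.4597.
Ideal 4:3 ≈ 1.3333. |1.4597 − 1.3333| / 1.3333 ≈ 9.48% → 9.5%.

9.5%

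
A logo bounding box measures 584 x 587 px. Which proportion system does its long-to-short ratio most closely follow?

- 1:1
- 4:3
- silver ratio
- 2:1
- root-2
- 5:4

Ratio = 587 / 584 ≈ 1.005.
Distances: 1:1 1.000 (Δ 0.005); 4:3 1.333 (Δ 0.328); silver ratio 2.414 (Δ 1.409); 2:1 2.000 (Δ 0.995); root-2 1.414 (Δ 0.409); 5:4 1.250 (Δ 0.245).

1:1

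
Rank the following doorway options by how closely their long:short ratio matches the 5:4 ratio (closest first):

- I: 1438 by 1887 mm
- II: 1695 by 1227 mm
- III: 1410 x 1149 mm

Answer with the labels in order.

Ratios: I = 1887 / 1438 ≈ 1.312; II = 1695 / 1227 ≈ 1.381; III = 1410 / 1149 ≈ 1.227.
|Δ from 1.250|: I 0.062; II 0.131; III 0.023.

III, I, II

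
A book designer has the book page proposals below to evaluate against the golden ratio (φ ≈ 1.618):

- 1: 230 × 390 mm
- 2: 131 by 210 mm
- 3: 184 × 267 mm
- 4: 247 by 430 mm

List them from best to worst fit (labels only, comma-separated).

2, 1, 4, 3

Ratios: 1 = 390 / 230 ≈ 1.696; 2 = 210 / 131 ≈ 1.603; 3 = 267 / 184 ≈ 1.451; 4 = 430 / 247 ≈ 1.741.
|Δ from 1.618|: 1 0.078; 2 0.015; 3 0.167; 4 0.123.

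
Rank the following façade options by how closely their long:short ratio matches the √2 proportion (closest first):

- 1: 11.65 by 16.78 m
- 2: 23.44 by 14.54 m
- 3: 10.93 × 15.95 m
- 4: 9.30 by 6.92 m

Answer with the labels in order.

1: 16.78/11.65 ≈ 1.440 → |1.440 − 1.414| = 0.026
2: 23.44/14.54 ≈ 1.612 → |1.612 − 1.414| = 0.198
3: 15.95/10.93 ≈ 1.459 → |1.459 − 1.414| = 0.045
4: 9.30/6.92 ≈ 1.344 → |1.344 − 1.414| = 0.070

1, 3, 4, 2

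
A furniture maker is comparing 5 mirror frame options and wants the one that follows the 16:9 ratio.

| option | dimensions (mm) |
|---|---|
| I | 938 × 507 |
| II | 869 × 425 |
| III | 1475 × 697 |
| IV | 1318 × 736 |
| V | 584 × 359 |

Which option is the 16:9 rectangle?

Target 16:9 ≈ 1.778.
I: 1.850 (Δ0.072)  II: 2.045 (Δ0.267)  III: 2.116 (Δ0.338)  IV: 1.791 (Δ0.013)  V: 1.627 (Δ0.151)

IV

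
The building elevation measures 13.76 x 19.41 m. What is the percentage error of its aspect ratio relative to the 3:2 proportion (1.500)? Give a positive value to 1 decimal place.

6.0%

Ratio = 19.41 / 13.76 ≈ 1.4106.
Ideal 3:2 = 1.5000. |1.4106 − 1.5000| / 1.5000 ≈ 5.96% → 6.0%.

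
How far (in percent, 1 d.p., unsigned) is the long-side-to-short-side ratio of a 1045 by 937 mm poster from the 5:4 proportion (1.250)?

Ratio = 1045 / 937 ≈ 1.1153.
Ideal 5:4 = 1.2500. |1.1153 − 1.2500| / 1.2500 ≈ 10.78% → 10.8%.

10.8%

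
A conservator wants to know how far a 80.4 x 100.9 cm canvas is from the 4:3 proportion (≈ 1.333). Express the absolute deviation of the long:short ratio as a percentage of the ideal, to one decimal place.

Ratio = 100.9 / 80.4 ≈ 1.2550.
Ideal 4:3 ≈ 1.3333. |1.2550 − 1.3333| / 1.3333 ≈ 5.87% → 5.9%.

5.9%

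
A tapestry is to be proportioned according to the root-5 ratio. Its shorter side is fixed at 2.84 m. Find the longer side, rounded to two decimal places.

6.35 m

root-5 ≈ 2.23607.
Longer side = 2.84 × 2.23607 ≈ 6.3504 → 6.35 m.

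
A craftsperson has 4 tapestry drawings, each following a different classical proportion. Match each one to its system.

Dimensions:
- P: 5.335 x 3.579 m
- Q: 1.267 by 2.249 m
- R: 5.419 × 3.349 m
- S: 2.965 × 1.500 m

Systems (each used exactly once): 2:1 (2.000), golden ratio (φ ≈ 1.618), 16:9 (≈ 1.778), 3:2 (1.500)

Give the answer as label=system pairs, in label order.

Ratios: P ≈ 1.491; Q ≈ 1.775; R ≈ 1.618; S ≈ 1.977.
Targets: 2:1 ≈ 2.000; golden ratio ≈ 1.618; 16:9 ≈ 1.778; 3:2 ≈ 1.500.

P=3:2, Q=16:9, R=golden ratio, S=2:1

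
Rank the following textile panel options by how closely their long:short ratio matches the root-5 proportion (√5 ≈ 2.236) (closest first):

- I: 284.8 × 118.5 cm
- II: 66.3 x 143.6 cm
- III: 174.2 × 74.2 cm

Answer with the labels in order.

I: 284.8/118.5 ≈ 2.403 → |2.403 − 2.236| = 0.167
II: 143.6/66.3 ≈ 2.166 → |2.166 − 2.236| = 0.070
III: 174.2/74.2 ≈ 2.348 → |2.348 − 2.236| = 0.112

II, III, I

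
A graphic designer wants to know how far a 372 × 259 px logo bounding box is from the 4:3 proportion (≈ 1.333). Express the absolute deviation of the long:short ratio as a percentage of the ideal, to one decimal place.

7.7%

Ratio = 372 / 259 ≈ 1.4363.
Ideal 4:3 ≈ 1.3333. |1.4363 − 1.3333| / 1.3333 ≈ 7.73% → 7.7%.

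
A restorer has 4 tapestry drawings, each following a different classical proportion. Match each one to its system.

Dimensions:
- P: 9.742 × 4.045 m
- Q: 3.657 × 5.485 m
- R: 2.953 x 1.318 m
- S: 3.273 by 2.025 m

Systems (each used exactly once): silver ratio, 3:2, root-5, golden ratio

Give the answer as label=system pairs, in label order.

Ratios: P ≈ 2.408; Q ≈ 1.500; R ≈ 2.241; S ≈ 1.616.
Targets: silver ratio ≈ 2.414; 3:2 ≈ 1.500; root-5 ≈ 2.236; golden ratio ≈ 1.618.

P=silver ratio, Q=3:2, R=root-5, S=golden ratio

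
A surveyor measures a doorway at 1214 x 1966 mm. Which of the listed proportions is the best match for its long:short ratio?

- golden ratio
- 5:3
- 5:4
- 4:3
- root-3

golden ratio

1966/1214 ≈ 1.619. Nearest candidates are golden ratio (1.618, off by 0.001) and 5:3 (1.667, off by 0.048).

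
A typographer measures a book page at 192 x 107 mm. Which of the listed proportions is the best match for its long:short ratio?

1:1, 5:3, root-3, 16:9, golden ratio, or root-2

16:9

Ratio = 192 / 107 ≈ 1.794.
Distances: 1:1 1.000 (Δ 0.794); 5:3 1.667 (Δ 0.127); root-3 1.732 (Δ 0.062); 16:9 1.778 (Δ 0.016); golden ratio 1.618 (Δ 0.176); root-2 1.414 (Δ 0.380).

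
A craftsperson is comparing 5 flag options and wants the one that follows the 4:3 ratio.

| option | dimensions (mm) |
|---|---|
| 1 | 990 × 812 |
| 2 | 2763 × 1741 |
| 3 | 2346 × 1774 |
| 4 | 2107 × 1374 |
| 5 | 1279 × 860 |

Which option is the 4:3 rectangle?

Target 4:3 ≈ 1.333.
1: 1.219 (Δ0.114)  2: 1.587 (Δ0.254)  3: 1.322 (Δ0.011)  4: 1.533 (Δ0.200)  5: 1.487 (Δ0.154)

3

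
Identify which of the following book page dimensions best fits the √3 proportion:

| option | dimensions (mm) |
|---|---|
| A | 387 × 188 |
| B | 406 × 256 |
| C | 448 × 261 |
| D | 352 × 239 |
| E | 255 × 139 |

C

Target root-3 ≈ 1.732.
A: 2.059 (Δ0.327)  B: 1.586 (Δ0.146)  C: 1.716 (Δ0.016)  D: 1.473 (Δ0.259)  E: 1.835 (Δ0.103)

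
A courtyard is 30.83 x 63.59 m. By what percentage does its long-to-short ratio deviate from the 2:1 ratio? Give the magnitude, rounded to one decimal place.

Ratio = 63.59 / 30.83 ≈ 2.0626.
Ideal 2:1 = 2.0000. |2.0626 − 2.0000| / 2.0000 ≈ 3.13% → 3.1%.

3.1%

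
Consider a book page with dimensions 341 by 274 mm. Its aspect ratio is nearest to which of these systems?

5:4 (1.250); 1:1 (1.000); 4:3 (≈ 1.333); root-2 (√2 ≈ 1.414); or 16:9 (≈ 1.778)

Ratio = 341 / 274 ≈ 1.245.
Distances: 5:4 1.250 (Δ 0.005); 1:1 1.000 (Δ 0.245); 4:3 1.333 (Δ 0.088); root-2 1.414 (Δ 0.169); 16:9 1.778 (Δ 0.533).

5:4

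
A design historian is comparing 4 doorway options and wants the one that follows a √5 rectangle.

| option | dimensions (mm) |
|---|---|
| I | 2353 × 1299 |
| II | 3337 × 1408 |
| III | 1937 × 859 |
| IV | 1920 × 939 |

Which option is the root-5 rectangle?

Target root-5 ≈ 2.236.
I: 1.811 (Δ0.425)  II: 2.370 (Δ0.134)  III: 2.255 (Δ0.019)  IV: 2.045 (Δ0.191)

III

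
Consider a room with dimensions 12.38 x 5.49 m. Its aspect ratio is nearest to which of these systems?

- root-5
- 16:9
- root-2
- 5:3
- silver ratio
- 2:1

Ratio = 12.38 / 5.49 ≈ 2.255.
Distances: root-5 2.236 (Δ 0.019); 16:9 1.778 (Δ 0.477); root-2 1.414 (Δ 0.841); 5:3 1.667 (Δ 0.588); silver ratio 2.414 (Δ 0.159); 2:1 2.000 (Δ 0.255).

root-5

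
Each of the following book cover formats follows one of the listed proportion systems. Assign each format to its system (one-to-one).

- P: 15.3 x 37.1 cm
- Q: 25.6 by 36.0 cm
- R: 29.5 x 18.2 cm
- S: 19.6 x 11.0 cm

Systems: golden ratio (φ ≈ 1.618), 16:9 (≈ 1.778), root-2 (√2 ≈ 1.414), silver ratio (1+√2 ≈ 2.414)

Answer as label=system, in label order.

Ratios: P ≈ 2.425; Q ≈ 1.406; R ≈ 1.621; S ≈ 1.782.
Targets: golden ratio ≈ 1.618; 16:9 ≈ 1.778; root-2 ≈ 1.414; silver ratio ≈ 2.414.

P=silver ratio, Q=root-2, R=golden ratio, S=16:9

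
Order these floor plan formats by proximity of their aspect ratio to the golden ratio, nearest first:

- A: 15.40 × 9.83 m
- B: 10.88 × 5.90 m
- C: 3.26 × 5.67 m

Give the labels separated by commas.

A, C, B

A: 15.40/9.83 ≈ 1.567 → |1.567 − 1.618| = 0.051
B: 10.88/5.90 ≈ 1.844 → |1.844 − 1.618| = 0.226
C: 5.67/3.26 ≈ 1.739 → |1.739 − 1.618| = 0.121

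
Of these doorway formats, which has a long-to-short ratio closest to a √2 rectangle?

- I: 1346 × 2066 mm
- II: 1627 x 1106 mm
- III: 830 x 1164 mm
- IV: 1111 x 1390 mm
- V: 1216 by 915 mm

III

Ratios (long/short): I ≈ 1.535; II ≈ 1.471; III ≈ 1.402; IV ≈ 1.251; V ≈ 1.329.
root-2 ≈ 1.414; option III is nearest (Δ 0.012).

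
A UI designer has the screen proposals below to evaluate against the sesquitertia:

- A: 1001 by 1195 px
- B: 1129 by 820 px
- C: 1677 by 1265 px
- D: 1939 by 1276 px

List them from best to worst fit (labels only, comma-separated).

C, B, A, D

Ratios: A = 1195 / 1001 ≈ 1.194; B = 1129 / 820 ≈ 1.377; C = 1677 / 1265 ≈ 1.326; D = 1939 / 1276 ≈ 1.520.
|Δ from 1.333|: A 0.139; B 0.044; C 0.007; D 0.187.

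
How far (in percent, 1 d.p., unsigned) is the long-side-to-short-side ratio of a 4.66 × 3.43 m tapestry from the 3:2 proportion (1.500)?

9.4%

Ratio = 4.66 / 3.43 ≈ 1.3586.
Ideal 3:2 = 1.5000. |1.3586 − 1.5000| / 1.5000 ≈ 9.43% → 9.4%.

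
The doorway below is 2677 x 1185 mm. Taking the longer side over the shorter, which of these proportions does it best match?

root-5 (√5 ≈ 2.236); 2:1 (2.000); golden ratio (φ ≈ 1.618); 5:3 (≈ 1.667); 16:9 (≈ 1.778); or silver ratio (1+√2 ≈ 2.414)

2677/1185 ≈ 2.259. Nearest candidates are root-5 (2.236, off by 0.023) and silver ratio (2.414, off by 0.155).

root-5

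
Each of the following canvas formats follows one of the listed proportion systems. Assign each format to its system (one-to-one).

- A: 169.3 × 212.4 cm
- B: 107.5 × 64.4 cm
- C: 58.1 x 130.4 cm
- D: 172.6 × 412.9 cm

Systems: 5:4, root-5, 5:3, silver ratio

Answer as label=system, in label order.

Ratios: A ≈ 1.255; B ≈ 1.669; C ≈ 2.244; D ≈ 2.392.
Targets: 5:4 ≈ 1.250; root-5 ≈ 2.236; 5:3 ≈ 1.667; silver ratio ≈ 2.414.

A=5:4, B=5:3, C=root-5, D=silver ratio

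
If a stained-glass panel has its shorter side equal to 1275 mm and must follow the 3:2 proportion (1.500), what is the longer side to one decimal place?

1912.5 mm

3:2 = 1.50000.
Longer side = 1275 × 1.50000 ≈ 1912.500 → 1912.5 mm.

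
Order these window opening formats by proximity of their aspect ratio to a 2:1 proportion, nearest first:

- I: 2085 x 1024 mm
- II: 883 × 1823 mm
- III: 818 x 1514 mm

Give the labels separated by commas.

Ratios: I = 2085 / 1024 ≈ 2.036; II = 1823 / 883 ≈ 2.065; III = 1514 / 818 ≈ 1.851.
|Δ from 2.000|: I 0.036; II 0.065; III 0.149.

I, II, III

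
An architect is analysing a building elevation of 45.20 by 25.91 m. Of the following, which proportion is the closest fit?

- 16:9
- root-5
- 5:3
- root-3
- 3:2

45.20/25.91 ≈ 1.745. Nearest candidates are root-3 (1.732, off by 0.013) and 16:9 (1.778, off by 0.033).

root-3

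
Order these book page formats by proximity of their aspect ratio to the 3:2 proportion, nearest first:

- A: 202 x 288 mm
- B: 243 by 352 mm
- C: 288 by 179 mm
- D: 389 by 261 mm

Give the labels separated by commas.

A: 288/202 ≈ 1.426 → |1.426 − 1.500| = 0.074
B: 352/243 ≈ 1.449 → |1.449 − 1.500| = 0.051
C: 288/179 ≈ 1.609 → |1.609 − 1.500| = 0.109
D: 389/261 ≈ 1.490 → |1.490 − 1.500| = 0.010

D, B, A, C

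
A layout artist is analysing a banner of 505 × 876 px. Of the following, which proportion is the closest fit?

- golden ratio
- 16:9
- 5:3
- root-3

root-3

876/505 ≈ 1.735. Nearest candidates are root-3 (1.732, off by 0.003) and 16:9 (1.778, off by 0.043).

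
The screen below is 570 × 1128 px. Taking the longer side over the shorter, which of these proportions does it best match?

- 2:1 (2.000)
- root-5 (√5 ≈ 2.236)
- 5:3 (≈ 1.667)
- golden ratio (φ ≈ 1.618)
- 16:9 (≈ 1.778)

1128/570 ≈ 1.979. Nearest candidates are 2:1 (2.000, off by 0.021) and 16:9 (1.778, off by 0.201).

2:1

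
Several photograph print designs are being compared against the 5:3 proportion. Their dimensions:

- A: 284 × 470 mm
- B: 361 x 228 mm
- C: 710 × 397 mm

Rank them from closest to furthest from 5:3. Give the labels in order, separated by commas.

A, B, C

Ratios: A = 470 / 284 ≈ 1.655; B = 361 / 228 ≈ 1.583; C = 710 / 397 ≈ 1.788.
|Δ from 1.667|: A 0.012; B 0.084; C 0.121.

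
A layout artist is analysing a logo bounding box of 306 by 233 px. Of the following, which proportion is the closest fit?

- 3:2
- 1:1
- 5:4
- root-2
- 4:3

306/233 ≈ 1.313. Nearest candidates are 4:3 (1.333, off by 0.020) and 5:4 (1.250, off by 0.063).

4:3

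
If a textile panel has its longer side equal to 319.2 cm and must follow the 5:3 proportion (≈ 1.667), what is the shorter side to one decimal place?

5:3 ≈ 1.66667.
Shorter side = 319.2 ÷ 1.66667 ≈ 191.520 → 191.5 cm.

191.5 cm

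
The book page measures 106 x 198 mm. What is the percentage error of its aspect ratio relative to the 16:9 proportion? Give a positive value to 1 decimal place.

5.1%

Ratio = 198 / 106 ≈ 1.8679.
Ideal 16:9 ≈ 1.7778. |1.8679 − 1.7778| / 1.7778 ≈ 5.07% → 5.1%.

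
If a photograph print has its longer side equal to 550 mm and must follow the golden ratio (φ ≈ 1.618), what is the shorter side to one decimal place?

339.9 mm

golden ratio ≈ 1.61803.
Shorter side = 550 ÷ 1.61803 ≈ 339.920 → 339.9 mm.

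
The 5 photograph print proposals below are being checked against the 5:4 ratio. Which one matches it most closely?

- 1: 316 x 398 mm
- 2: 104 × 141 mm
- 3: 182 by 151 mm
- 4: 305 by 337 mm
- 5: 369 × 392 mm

1

Ratios (long/short): 1 ≈ 1.259; 2 ≈ 1.356; 3 ≈ 1.205; 4 ≈ 1.105; 5 ≈ 1.062.
5:4 ≈ 1.250; option 1 is nearest (Δ 0.009).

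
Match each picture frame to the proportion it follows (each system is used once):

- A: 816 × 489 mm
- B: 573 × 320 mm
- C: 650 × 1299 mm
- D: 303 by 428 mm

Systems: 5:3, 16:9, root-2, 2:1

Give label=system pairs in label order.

A = 816/489 ≈ 1.669 → 5:3 (1.667)
B = 573/320 ≈ 1.791 → 16:9 (1.778)
C = 1299/650 ≈ 1.998 → 2:1 (2.000)
D = 428/303 ≈ 1.413 → root-2 (1.414)

A=5:3, B=16:9, C=2:1, D=root-2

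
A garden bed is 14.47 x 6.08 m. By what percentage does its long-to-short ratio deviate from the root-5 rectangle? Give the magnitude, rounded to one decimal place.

Ratio = 14.47 / 6.08 ≈ 2.3799.
Ideal root-5 ≈ 2.2361. |2.3799 − 2.2361| / 2.2361 ≈ 6.43% → 6.4%.

6.4%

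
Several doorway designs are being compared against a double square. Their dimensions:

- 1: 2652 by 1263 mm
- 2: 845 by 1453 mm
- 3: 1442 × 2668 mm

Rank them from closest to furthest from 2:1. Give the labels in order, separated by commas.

1, 3, 2

1: 2652/1263 ≈ 2.100 → |2.100 − 2.000| = 0.100
2: 1453/845 ≈ 1.720 → |1.720 − 2.000| = 0.280
3: 2668/1442 ≈ 1.850 → |1.850 − 2.000| = 0.150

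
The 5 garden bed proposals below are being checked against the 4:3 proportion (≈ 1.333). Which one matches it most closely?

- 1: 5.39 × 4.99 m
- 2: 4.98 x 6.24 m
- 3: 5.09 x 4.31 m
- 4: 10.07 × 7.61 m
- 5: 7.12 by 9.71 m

4

Ratios (long/short): 1 ≈ 1.080; 2 ≈ 1.253; 3 ≈ 1.181; 4 ≈ 1.323; 5 ≈ 1.364.
4:3 ≈ 1.333; option 4 is nearest (Δ 0.010).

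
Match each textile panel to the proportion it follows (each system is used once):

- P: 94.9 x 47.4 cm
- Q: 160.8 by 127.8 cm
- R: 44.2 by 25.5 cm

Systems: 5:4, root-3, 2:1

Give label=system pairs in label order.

Ratios: P ≈ 2.002; Q ≈ 1.258; R ≈ 1.733.
Targets: 5:4 ≈ 1.250; root-3 ≈ 1.732; 2:1 ≈ 2.000.

P=2:1, Q=5:4, R=root-3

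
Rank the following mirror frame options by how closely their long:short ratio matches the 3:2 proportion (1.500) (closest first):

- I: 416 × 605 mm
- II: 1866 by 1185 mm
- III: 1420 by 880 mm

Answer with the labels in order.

Ratios: I = 605 / 416 ≈ 1.454; II = 1866 / 1185 ≈ 1.575; III = 1420 / 880 ≈ 1.614.
|Δ from 1.500|: I 0.046; II 0.075; III 0.114.

I, II, III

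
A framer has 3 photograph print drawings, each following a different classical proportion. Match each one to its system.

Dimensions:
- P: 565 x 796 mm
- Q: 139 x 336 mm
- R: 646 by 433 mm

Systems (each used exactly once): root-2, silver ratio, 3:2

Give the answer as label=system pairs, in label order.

P=root-2, Q=silver ratio, R=3:2

P = 796/565 ≈ 1.409 → root-2 (1.414)
Q = 336/139 ≈ 2.417 → silver ratio (2.414)
R = 646/433 ≈ 1.492 → 3:2 (1.500)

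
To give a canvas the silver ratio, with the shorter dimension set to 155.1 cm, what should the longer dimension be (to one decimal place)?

silver ratio ≈ 2.41421.
Longer side = 155.1 × 2.41421 ≈ 374.444 → 374.4 cm.

374.4 cm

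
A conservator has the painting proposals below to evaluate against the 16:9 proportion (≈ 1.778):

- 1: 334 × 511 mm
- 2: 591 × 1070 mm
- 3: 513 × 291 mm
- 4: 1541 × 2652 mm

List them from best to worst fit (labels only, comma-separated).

3, 2, 4, 1

Ratios: 1 = 511 / 334 ≈ 1.530; 2 = 1070 / 591 ≈ 1.810; 3 = 513 / 291 ≈ 1.763; 4 = 2652 / 1541 ≈ 1.721.
|Δ from 1.778|: 1 0.248; 2 0.032; 3 0.015; 4 0.057.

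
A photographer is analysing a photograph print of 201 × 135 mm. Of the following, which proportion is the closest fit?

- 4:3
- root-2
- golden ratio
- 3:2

3:2

201/135 ≈ 1.489. Nearest candidates are 3:2 (1.500, off by 0.011) and root-2 (1.414, off by 0.075).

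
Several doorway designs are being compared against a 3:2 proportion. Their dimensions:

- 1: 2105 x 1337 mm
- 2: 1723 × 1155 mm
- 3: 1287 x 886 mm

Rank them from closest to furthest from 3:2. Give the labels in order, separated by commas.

Ratios: 1 = 2105 / 1337 ≈ 1.574; 2 = 1723 / 1155 ≈ 1.492; 3 = 1287 / 886 ≈ 1.453.
|Δ from 1.500|: 1 0.074; 2 0.008; 3 0.047.

2, 3, 1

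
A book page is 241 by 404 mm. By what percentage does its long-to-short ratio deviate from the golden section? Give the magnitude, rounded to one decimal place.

3.6%

Ratio = 404 / 241 ≈ 1.6763.
Ideal golden ratio ≈ 1.6180. |1.6763 − 1.6180| / 1.6180 ≈ 3.60% → 3.6%.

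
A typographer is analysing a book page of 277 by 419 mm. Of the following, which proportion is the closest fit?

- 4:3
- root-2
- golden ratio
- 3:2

3:2

419/277 ≈ 1.513. Nearest candidates are 3:2 (1.500, off by 0.013) and root-2 (1.414, off by 0.099).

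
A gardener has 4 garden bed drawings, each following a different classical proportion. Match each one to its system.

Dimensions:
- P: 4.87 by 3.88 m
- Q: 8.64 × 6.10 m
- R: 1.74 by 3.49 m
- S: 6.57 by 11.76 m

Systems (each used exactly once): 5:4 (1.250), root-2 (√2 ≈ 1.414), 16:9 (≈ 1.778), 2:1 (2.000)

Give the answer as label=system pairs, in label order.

P = 4.87/3.88 ≈ 1.255 → 5:4 (1.250)
Q = 8.64/6.10 ≈ 1.416 → root-2 (1.414)
R = 3.49/1.74 ≈ 2.006 → 2:1 (2.000)
S = 11.76/6.57 ≈ 1.790 → 16:9 (1.778)

P=5:4, Q=root-2, R=2:1, S=16:9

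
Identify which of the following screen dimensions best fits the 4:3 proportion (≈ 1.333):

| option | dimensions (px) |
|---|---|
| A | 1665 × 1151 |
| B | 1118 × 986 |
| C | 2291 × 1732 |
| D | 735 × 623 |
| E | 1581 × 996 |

Ratios (long/short): A ≈ 1.447; B ≈ 1.134; C ≈ 1.323; D ≈ 1.180; E ≈ 1.587.
4:3 ≈ 1.333; option C is nearest (Δ 0.010).

C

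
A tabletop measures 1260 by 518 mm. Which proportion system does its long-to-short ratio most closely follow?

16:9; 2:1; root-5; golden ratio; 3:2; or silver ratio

Ratio = 1260 / 518 ≈ 2.432.
Distances: 16:9 1.778 (Δ 0.654); 2:1 2.000 (Δ 0.432); root-5 2.236 (Δ 0.196); golden ratio 1.618 (Δ 0.814); 3:2 1.500 (Δ 0.932); silver ratio 2.414 (Δ 0.018).

silver ratio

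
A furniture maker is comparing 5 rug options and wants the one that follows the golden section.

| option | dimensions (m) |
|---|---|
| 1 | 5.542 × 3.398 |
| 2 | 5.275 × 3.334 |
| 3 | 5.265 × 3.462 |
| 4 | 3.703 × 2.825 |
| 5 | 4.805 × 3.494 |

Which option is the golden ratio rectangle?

Target golden ratio ≈ 1.618.
1: 1.631 (Δ0.013)  2: 1.582 (Δ0.036)  3: 1.521 (Δ0.097)  4: 1.311 (Δ0.307)  5: 1.375 (Δ0.243)

1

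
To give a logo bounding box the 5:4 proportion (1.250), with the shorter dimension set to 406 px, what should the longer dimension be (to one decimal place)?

507.5 px

5:4 = 1.25000.
Longer side = 406 × 1.25000 ≈ 507.500 → 507.5 px.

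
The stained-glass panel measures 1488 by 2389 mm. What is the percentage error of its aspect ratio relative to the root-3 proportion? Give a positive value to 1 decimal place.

Ratio = 2389 / 1488 ≈ 1.6055.
Ideal root-3 ≈ 1.7321. |1.6055 − 1.7321| / 1.7321 ≈ 7.31% → 7.3%.

7.3%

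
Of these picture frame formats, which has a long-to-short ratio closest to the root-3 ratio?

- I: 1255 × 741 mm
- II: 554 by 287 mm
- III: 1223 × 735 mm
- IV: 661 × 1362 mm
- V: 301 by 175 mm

Ratios (long/short): I ≈ 1.694; II ≈ 1.930; III ≈ 1.664; IV ≈ 2.061; V ≈ 1.720.
root-3 ≈ 1.732; option V is nearest (Δ 0.012).

V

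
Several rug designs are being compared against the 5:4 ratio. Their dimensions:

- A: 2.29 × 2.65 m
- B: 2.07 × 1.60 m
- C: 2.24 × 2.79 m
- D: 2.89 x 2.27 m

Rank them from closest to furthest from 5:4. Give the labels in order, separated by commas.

A: 2.65/2.29 ≈ 1.157 → |1.157 − 1.250| = 0.093
B: 2.07/1.60 ≈ 1.294 → |1.294 − 1.250| = 0.044
C: 2.79/2.24 ≈ 1.246 → |1.246 − 1.250| = 0.004
D: 2.89/2.27 ≈ 1.273 → |1.273 − 1.250| = 0.023

C, D, B, A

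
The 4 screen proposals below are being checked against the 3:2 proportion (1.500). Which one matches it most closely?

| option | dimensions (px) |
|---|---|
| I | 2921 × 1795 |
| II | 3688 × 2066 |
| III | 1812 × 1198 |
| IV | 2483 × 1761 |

III

Target 3:2 ≈ 1.500.
I: 1.627 (Δ0.127)  II: 1.785 (Δ0.285)  III: 1.513 (Δ0.013)  IV: 1.410 (Δ0.090)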